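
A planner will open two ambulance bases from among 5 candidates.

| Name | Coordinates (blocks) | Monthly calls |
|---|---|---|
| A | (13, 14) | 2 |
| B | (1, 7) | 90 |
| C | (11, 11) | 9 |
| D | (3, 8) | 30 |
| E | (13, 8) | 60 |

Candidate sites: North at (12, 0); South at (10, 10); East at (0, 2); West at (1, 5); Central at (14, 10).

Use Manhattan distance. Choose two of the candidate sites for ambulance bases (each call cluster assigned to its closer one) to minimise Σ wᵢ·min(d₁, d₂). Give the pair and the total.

{West, Central}, total 556

Evaluate every pair (each demand assigned to the nearer of the two):
  {West, Central}: total = 556
  {South, West}: total = 662
  {North, West}: total = 1008
  {East, Central}: total = 1036
  {South, East}: total = 1142
  {East, West}: total = 1416
  {North, East}: total = 1488
  {South, Central}: total = 1558
  {North, South}: total = 1682
  {North, Central}: total = 2056
Best pair: {West, Central} with total 556.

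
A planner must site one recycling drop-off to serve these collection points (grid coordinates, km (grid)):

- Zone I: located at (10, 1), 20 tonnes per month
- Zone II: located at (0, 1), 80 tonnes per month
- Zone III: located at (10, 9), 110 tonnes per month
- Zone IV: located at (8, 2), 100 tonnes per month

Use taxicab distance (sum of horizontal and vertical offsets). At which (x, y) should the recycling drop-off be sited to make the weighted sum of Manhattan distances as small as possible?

(8, 2)

Manhattan distance separates: Σwᵢ(|x−xᵢ|+|y−yᵢ|) = Σwᵢ|x−xᵢ| + Σwᵢ|y−yᵢ|, so x and y are optimised independently as 1-D weighted medians.
Total weight W = 310; half = 155.
x-coordinate, sorted with cumulative weight:
  x=0 (Zone II, w=80) cum 80
  x=8 (Zone IV, w=100) cum 180  ← median
  x=10 (Zone I, w=20) cum 200
  x=10 (Zone III, w=110) cum 310
⇒ x* = 8
y-coordinate, sorted with cumulative weight:
  y=1 (Zone I, w=20) cum 20
  y=1 (Zone II, w=80) cum 100
  y=2 (Zone IV, w=100) cum 200  ← median
  y=9 (Zone III, w=110) cum 310
⇒ y* = 2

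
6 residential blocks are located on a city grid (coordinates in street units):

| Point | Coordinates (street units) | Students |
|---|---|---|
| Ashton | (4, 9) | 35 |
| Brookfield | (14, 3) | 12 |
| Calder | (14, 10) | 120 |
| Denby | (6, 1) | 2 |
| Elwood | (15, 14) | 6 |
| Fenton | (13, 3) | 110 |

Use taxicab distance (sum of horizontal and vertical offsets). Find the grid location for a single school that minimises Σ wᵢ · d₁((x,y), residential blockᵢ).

Manhattan distance separates: Σwᵢ(|x−xᵢ|+|y−yᵢ|) = Σwᵢ|x−xᵢ| + Σwᵢ|y−yᵢ|, so x and y are optimised independently as 1-D weighted medians.
Total weight W = 285; half = 142.5.
x-coordinate, sorted with cumulative weight:
  x=4 (Ashton, w=35) cum 35
  x=6 (Denby, w=2) cum 37
  x=13 (Fenton, w=110) cum 147  ← median
  x=14 (Brookfield, w=12) cum 159
  x=14 (Calder, w=120) cum 279
  x=15 (Elwood, w=6) cum 285
⇒ x* = 13
y-coordinate, sorted with cumulative weight:
  y=1 (Denby, w=2) cum 2
  y=3 (Brookfield, w=12) cum 14
  y=3 (Fenton, w=110) cum 124
  y=9 (Ashton, w=35) cum 159  ← median
  y=10 (Calder, w=120) cum 279
  y=14 (Elwood, w=6) cum 285
⇒ y* = 9

(13, 9)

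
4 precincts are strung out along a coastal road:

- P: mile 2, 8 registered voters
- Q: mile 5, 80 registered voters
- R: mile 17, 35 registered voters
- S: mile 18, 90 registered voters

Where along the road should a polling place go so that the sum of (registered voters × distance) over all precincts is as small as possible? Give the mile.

For a sum of weighted absolute distances on a line, the optimum is the weighted median (not the mean). Total weight W = 213; half-weight = 106.5.
Sort by position and accumulate weight:
  mile 2 (P, w=8) → cum 8
  mile 5 (Q, w=80) → cum 88
  mile 17 (R, w=35) → cum 123  ≥ 106.5 → median here
  mile 18 (S, w=90) → cum 213
Optimal location: mile 17.

x = 17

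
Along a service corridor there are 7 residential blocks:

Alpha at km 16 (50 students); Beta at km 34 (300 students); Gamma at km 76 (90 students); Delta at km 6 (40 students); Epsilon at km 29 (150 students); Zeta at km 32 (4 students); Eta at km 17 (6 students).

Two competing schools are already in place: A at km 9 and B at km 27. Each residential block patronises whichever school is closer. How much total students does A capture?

The indifferent point is the midpoint (9+27)/2 = 18; residential blocks left of it (closer to A at 9) go to A, those right go to B.
  Delta at 6 (w=40) → A
  Alpha at 16 (w=50) → A
  Eta at 17 (w=6) → A
  Epsilon at 29 (w=150) → B
  Zeta at 32 (w=4) → B
  Beta at 34 (w=300) → B
  Gamma at 76 (w=90) → B
A captures 96; B captures 544.

96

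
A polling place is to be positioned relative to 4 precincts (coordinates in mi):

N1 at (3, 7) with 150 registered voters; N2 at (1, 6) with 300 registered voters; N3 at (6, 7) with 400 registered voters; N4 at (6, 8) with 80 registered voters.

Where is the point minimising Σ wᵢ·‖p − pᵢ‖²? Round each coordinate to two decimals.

The minimiser of Σwᵢ‖p−pᵢ‖² is the weighted centroid p* = (Σwᵢpᵢ)/(Σwᵢ).
Σwᵢ = 930.
Σwᵢxᵢ = 150·3 + 300·1 + 400·6 + 80·6 = 3630.
Σwᵢyᵢ = 150·7 + 300·6 + 400·7 + 80·8 = 6290.
x* = 3630/930 = 3.90, y* = 6290/930 = 6.76.

(3.90, 6.76)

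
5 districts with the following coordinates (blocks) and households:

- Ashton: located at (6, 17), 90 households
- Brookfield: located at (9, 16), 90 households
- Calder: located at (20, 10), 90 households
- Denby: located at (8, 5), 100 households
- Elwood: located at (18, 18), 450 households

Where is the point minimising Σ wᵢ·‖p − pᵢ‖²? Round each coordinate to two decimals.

(14.70, 15.21)

The minimiser of Σwᵢ‖p−pᵢ‖² is the weighted centroid p* = (Σwᵢpᵢ)/(Σwᵢ).
Σwᵢ = 820.
Σwᵢxᵢ = 90·6 + 90·9 + 90·20 + 100·8 + 450·18 = 12050.
Σwᵢyᵢ = 90·17 + 90·16 + 90·10 + 100·5 + 450·18 = 12470.
x* = 12050/820 = 14.70, y* = 12470/820 = 15.21.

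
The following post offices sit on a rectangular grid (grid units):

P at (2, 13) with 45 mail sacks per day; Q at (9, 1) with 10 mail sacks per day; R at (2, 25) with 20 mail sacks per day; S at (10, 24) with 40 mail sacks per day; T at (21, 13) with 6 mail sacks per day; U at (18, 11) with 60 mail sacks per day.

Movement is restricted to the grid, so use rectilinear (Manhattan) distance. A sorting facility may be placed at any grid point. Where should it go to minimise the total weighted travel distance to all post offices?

(10, 13)

Manhattan distance separates: Σwᵢ(|x−xᵢ|+|y−yᵢ|) = Σwᵢ|x−xᵢ| + Σwᵢ|y−yᵢ|, so x and y are optimised independently as 1-D weighted medians.
Total weight W = 181; half = 90.5.
x-coordinate, sorted with cumulative weight:
  x=2 (P, w=45) cum 45
  x=2 (R, w=20) cum 65
  x=9 (Q, w=10) cum 75
  x=10 (S, w=40) cum 115  ← median
  x=18 (U, w=60) cum 175
  x=21 (T, w=6) cum 181
⇒ x* = 10
y-coordinate, sorted with cumulative weight:
  y=1 (Q, w=10) cum 10
  y=11 (U, w=60) cum 70
  y=13 (P, w=45) cum 115  ← median
  y=13 (T, w=6) cum 121
  y=24 (S, w=40) cum 161
  y=25 (R, w=20) cum 181
⇒ y* = 13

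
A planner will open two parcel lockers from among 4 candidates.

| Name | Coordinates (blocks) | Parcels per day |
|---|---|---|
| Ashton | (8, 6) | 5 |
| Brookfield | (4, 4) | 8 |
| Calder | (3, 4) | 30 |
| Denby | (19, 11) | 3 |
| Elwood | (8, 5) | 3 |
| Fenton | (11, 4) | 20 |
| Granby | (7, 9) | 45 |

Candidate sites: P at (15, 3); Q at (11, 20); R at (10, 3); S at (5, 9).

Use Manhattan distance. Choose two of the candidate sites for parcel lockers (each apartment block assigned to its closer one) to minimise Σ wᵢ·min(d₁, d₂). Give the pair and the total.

{R, S}, total 473

Evaluate every pair (each demand assigned to the nearer of the two):
  {R, S}: total = 473
  {P, S}: total = 535
  {Q, S}: total = 667
  {P, R}: total = 814
  {Q, R}: total = 829
  {P, Q}: total = 1329
Best pair: {R, S} with total 473.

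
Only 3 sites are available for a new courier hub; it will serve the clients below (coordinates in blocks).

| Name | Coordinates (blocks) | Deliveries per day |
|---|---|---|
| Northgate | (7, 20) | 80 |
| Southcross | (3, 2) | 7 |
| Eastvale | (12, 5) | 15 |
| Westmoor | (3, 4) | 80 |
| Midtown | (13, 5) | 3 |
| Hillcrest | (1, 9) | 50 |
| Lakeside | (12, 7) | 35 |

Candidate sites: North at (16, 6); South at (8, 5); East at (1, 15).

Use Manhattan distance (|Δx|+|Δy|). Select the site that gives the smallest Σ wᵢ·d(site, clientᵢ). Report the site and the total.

South, total 2651 blocks

Total weighted distance at each candidate:
  North (16, 6): total = 4321
  South (8, 5): total = 2651
  East (1, 15): total = 3371
Minimum is at South with total 2651 blocks.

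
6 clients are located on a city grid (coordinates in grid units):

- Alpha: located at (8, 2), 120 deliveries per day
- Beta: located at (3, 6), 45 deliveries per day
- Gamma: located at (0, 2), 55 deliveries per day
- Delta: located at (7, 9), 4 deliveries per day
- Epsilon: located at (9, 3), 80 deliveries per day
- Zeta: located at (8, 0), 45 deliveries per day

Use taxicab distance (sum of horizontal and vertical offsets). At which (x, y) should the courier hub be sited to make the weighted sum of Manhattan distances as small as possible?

Manhattan distance separates: Σwᵢ(|x−xᵢ|+|y−yᵢ|) = Σwᵢ|x−xᵢ| + Σwᵢ|y−yᵢ|, so x and y are optimised independently as 1-D weighted medians.
Total weight W = 349; half = 174.5.
x-coordinate, sorted with cumulative weight:
  x=0 (Gamma, w=55) cum 55
  x=3 (Beta, w=45) cum 100
  x=7 (Delta, w=4) cum 104
  x=8 (Alpha, w=120) cum 224  ← median
  x=8 (Zeta, w=45) cum 269
  x=9 (Epsilon, w=80) cum 349
⇒ x* = 8
y-coordinate, sorted with cumulative weight:
  y=0 (Zeta, w=45) cum 45
  y=2 (Alpha, w=120) cum 165
  y=2 (Gamma, w=55) cum 220  ← median
  y=3 (Epsilon, w=80) cum 300
  y=6 (Beta, w=45) cum 345
  y=9 (Delta, w=4) cum 349
⇒ y* = 2

(8, 2)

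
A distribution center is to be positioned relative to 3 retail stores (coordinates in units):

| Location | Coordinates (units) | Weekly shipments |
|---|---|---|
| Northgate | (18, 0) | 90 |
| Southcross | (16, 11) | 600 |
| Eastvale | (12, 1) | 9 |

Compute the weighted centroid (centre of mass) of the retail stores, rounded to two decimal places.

(16.21, 9.45)

The minimiser of Σwᵢ‖p−pᵢ‖² is the weighted centroid p* = (Σwᵢpᵢ)/(Σwᵢ).
Σwᵢ = 699.
Σwᵢxᵢ = 90·18 + 600·16 + 9·12 = 11328.
Σwᵢyᵢ = 90·0 + 600·11 + 9·1 = 6609.
x* = 11328/699 = 16.21, y* = 6609/699 = 9.45.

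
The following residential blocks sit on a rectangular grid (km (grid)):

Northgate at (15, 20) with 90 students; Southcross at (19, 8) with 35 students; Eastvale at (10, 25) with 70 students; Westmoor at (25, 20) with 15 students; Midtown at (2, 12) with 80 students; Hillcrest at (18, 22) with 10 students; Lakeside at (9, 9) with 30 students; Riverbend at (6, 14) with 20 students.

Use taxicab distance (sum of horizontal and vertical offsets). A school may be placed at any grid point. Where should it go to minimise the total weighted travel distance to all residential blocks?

(10, 20)

Manhattan distance separates: Σwᵢ(|x−xᵢ|+|y−yᵢ|) = Σwᵢ|x−xᵢ| + Σwᵢ|y−yᵢ|, so x and y are optimised independently as 1-D weighted medians.
Total weight W = 350; half = 175.
x-coordinate, sorted with cumulative weight:
  x=2 (Midtown, w=80) cum 80
  x=6 (Riverbend, w=20) cum 100
  x=9 (Lakeside, w=30) cum 130
  x=10 (Eastvale, w=70) cum 200  ← median
  x=15 (Northgate, w=90) cum 290
  x=18 (Hillcrest, w=10) cum 300
  x=19 (Southcross, w=35) cum 335
  x=25 (Westmoor, w=15) cum 350
⇒ x* = 10
y-coordinate, sorted with cumulative weight:
  y=8 (Southcross, w=35) cum 35
  y=9 (Lakeside, w=30) cum 65
  y=12 (Midtown, w=80) cum 145
  y=14 (Riverbend, w=20) cum 165
  y=20 (Northgate, w=90) cum 255  ← median
  y=20 (Westmoor, w=15) cum 270
  y=22 (Hillcrest, w=10) cum 280
  y=25 (Eastvale, w=70) cum 350
⇒ y* = 20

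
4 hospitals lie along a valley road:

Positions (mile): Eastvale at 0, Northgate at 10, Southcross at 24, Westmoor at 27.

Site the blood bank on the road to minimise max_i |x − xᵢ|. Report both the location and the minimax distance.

location 13.5, max distance 13.5

The 1-center on a line is the midpoint of the two extreme points: leftmost at 0, rightmost at 27.
Optimal location = (0 + 27)/2 = 13.5; maximum distance = (27 − 0)/2 = 13.5.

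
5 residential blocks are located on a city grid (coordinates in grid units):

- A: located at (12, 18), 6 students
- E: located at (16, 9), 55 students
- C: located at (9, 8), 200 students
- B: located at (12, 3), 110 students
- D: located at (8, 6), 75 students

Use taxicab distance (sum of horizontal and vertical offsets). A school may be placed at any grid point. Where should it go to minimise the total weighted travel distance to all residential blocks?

(9, 8)

Manhattan distance separates: Σwᵢ(|x−xᵢ|+|y−yᵢ|) = Σwᵢ|x−xᵢ| + Σwᵢ|y−yᵢ|, so x and y are optimised independently as 1-D weighted medians.
Total weight W = 446; half = 223.
x-coordinate, sorted with cumulative weight:
  x=8 (D, w=75) cum 75
  x=9 (C, w=200) cum 275  ← median
  x=12 (A, w=6) cum 281
  x=12 (B, w=110) cum 391
  x=16 (E, w=55) cum 446
⇒ x* = 9
y-coordinate, sorted with cumulative weight:
  y=3 (B, w=110) cum 110
  y=6 (D, w=75) cum 185
  y=8 (C, w=200) cum 385  ← median
  y=9 (E, w=55) cum 440
  y=18 (A, w=6) cum 446
⇒ y* = 8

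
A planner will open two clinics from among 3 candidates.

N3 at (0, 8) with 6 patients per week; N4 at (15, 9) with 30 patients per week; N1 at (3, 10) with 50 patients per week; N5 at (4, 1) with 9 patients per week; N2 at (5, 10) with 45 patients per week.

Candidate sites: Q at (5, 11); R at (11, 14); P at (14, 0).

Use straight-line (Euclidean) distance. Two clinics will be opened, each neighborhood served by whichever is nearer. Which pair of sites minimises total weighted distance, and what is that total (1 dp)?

{Q, R}, total 474.3

Evaluate every pair (each demand assigned to the nearer of the two):
  {Q, R}: total = 474.3
  {Q, P}: total = 553.9
  {R, P}: total = 1129.4
Best pair: {Q, R} with total 474.3.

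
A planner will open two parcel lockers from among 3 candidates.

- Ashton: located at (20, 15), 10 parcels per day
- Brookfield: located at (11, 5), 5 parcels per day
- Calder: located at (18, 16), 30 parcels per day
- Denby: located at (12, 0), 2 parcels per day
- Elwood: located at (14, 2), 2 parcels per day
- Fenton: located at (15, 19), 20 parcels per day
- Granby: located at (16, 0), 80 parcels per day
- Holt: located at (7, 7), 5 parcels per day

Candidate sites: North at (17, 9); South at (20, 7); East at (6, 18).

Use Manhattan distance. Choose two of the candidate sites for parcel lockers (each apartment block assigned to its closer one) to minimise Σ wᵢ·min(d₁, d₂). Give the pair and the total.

Evaluate every pair (each demand assigned to the nearer of the two):
  {North, East}: total = 1488
  {North, South}: total = 1518
  {South, East}: total = 1657
Best pair: {North, East} with total 1488.

{North, East}, total 1488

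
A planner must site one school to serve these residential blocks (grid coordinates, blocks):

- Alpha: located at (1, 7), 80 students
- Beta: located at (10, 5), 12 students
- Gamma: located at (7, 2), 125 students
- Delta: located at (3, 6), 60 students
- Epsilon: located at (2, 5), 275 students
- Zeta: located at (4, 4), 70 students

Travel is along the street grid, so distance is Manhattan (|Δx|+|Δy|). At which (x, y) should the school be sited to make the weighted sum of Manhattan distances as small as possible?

(2, 5)

Manhattan distance separates: Σwᵢ(|x−xᵢ|+|y−yᵢ|) = Σwᵢ|x−xᵢ| + Σwᵢ|y−yᵢ|, so x and y are optimised independently as 1-D weighted medians.
Total weight W = 622; half = 311.
x-coordinate, sorted with cumulative weight:
  x=1 (Alpha, w=80) cum 80
  x=2 (Epsilon, w=275) cum 355  ← median
  x=3 (Delta, w=60) cum 415
  x=4 (Zeta, w=70) cum 485
  x=7 (Gamma, w=125) cum 610
  x=10 (Beta, w=12) cum 622
⇒ x* = 2
y-coordinate, sorted with cumulative weight:
  y=2 (Gamma, w=125) cum 125
  y=4 (Zeta, w=70) cum 195
  y=5 (Beta, w=12) cum 207
  y=5 (Epsilon, w=275) cum 482  ← median
  y=6 (Delta, w=60) cum 542
  y=7 (Alpha, w=80) cum 622
⇒ y* = 5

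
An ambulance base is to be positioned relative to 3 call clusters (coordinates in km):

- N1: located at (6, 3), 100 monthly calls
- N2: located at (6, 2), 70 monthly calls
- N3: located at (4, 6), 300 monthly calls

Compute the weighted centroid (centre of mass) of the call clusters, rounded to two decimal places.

(4.72, 4.77)

The minimiser of Σwᵢ‖p−pᵢ‖² is the weighted centroid p* = (Σwᵢpᵢ)/(Σwᵢ).
Σwᵢ = 470.
Σwᵢxᵢ = 100·6 + 70·6 + 300·4 = 2220.
Σwᵢyᵢ = 100·3 + 70·2 + 300·6 = 2240.
x* = 2220/470 = 4.72, y* = 2240/470 = 4.77.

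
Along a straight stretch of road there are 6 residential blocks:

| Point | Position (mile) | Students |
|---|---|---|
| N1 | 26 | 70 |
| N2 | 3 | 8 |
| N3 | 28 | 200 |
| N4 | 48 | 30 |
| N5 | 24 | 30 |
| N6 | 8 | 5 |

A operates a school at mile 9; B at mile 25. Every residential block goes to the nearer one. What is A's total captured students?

13

The indifferent point is the midpoint (9+25)/2 = 17; residential blocks left of it (closer to A at 9) go to A, those right go to B.
  N2 at 3 (w=8) → A
  N6 at 8 (w=5) → A
  N5 at 24 (w=30) → B
  N1 at 26 (w=70) → B
  N3 at 28 (w=200) → B
  N4 at 48 (w=30) → B
A captures 13; B captures 330.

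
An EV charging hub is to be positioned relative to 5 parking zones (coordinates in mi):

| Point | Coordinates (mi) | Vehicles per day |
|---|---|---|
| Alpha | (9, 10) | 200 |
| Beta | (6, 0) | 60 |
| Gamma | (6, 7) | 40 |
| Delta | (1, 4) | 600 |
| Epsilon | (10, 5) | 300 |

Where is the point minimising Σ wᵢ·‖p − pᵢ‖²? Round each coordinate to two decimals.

The minimiser of Σwᵢ‖p−pᵢ‖² is the weighted centroid p* = (Σwᵢpᵢ)/(Σwᵢ).
Σwᵢ = 1200.
Σwᵢxᵢ = 200·9 + 60·6 + 40·6 + 600·1 + 300·10 = 6000.
Σwᵢyᵢ = 200·10 + 60·0 + 40·7 + 600·4 + 300·5 = 6180.
x* = 6000/1200 = 5.00, y* = 6180/1200 = 5.15.

(5.00, 5.15)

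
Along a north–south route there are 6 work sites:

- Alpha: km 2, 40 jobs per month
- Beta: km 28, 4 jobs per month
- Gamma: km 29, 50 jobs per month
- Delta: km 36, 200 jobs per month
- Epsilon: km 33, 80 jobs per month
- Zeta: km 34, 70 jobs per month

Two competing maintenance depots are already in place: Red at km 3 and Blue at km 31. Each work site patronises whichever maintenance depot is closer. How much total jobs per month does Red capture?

The indifferent point is the midpoint (3+31)/2 = 17; work sites left of it (closer to Red at 3) go to Red, those right go to Blue.
  Alpha at 2 (w=40) → Red
  Beta at 28 (w=4) → Blue
  Gamma at 29 (w=50) → Blue
  Epsilon at 33 (w=80) → Blue
  Zeta at 34 (w=70) → Blue
  Delta at 36 (w=200) → Blue
Red captures 40; Blue captures 404.

40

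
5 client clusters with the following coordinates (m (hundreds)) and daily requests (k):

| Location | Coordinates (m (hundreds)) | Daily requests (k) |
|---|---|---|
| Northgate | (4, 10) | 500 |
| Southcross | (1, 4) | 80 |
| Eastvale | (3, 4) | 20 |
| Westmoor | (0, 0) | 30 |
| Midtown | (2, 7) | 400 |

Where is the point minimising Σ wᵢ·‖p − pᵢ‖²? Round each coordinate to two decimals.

(2.85, 7.96)

The minimiser of Σwᵢ‖p−pᵢ‖² is the weighted centroid p* = (Σwᵢpᵢ)/(Σwᵢ).
Σwᵢ = 1030.
Σwᵢxᵢ = 500·4 + 80·1 + 20·3 + 30·0 + 400·2 = 2940.
Σwᵢyᵢ = 500·10 + 80·4 + 20·4 + 30·0 + 400·7 = 8200.
x* = 2940/1030 = 2.85, y* = 8200/1030 = 7.96.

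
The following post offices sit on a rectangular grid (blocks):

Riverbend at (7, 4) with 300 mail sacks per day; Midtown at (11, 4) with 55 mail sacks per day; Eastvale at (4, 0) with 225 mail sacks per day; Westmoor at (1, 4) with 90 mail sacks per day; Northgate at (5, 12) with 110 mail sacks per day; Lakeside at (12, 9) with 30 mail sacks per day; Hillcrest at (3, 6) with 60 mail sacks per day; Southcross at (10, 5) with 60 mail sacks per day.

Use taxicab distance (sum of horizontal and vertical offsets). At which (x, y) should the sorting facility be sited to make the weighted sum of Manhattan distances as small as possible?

(5, 4)

Manhattan distance separates: Σwᵢ(|x−xᵢ|+|y−yᵢ|) = Σwᵢ|x−xᵢ| + Σwᵢ|y−yᵢ|, so x and y are optimised independently as 1-D weighted medians.
Total weight W = 930; half = 465.
x-coordinate, sorted with cumulative weight:
  x=1 (Westmoor, w=90) cum 90
  x=3 (Hillcrest, w=60) cum 150
  x=4 (Eastvale, w=225) cum 375
  x=5 (Northgate, w=110) cum 485  ← median
  x=7 (Riverbend, w=300) cum 785
  x=10 (Southcross, w=60) cum 845
  x=11 (Midtown, w=55) cum 900
  x=12 (Lakeside, w=30) cum 930
⇒ x* = 5
y-coordinate, sorted with cumulative weight:
  y=0 (Eastvale, w=225) cum 225
  y=4 (Riverbend, w=300) cum 525  ← median
  y=4 (Midtown, w=55) cum 580
  y=4 (Westmoor, w=90) cum 670
  y=5 (Southcross, w=60) cum 730
  y=6 (Hillcrest, w=60) cum 790
  y=9 (Lakeside, w=30) cum 820
  y=12 (Northgate, w=110) cum 930
⇒ y* = 4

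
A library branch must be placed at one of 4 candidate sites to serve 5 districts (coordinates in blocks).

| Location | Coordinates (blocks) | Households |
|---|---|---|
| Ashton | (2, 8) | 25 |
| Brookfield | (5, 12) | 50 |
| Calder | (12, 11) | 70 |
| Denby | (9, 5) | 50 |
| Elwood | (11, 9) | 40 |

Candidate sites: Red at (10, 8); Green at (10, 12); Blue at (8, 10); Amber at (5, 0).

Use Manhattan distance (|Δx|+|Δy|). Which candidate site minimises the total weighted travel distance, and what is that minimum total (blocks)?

Blue, total 1260 blocks

Total weighted distance at each candidate:
  Red (10, 8): total = 1280
  Green (10, 12): total = 1320
  Blue (8, 10): total = 1260
  Amber (5, 0): total = 3185
Minimum is at Blue with total 1260 blocks.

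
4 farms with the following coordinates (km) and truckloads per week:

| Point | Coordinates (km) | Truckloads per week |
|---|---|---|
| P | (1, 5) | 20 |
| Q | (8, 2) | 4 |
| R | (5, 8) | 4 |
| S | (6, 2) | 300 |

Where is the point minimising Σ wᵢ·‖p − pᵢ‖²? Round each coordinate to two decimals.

The minimiser of Σwᵢ‖p−pᵢ‖² is the weighted centroid p* = (Σwᵢpᵢ)/(Σwᵢ).
Σwᵢ = 328.
Σwᵢxᵢ = 20·1 + 4·8 + 4·5 + 300·6 = 1872.
Σwᵢyᵢ = 20·5 + 4·2 + 4·8 + 300·2 = 740.
x* = 1872/328 = 5.71, y* = 740/328 = 2.26.

(5.71, 2.26)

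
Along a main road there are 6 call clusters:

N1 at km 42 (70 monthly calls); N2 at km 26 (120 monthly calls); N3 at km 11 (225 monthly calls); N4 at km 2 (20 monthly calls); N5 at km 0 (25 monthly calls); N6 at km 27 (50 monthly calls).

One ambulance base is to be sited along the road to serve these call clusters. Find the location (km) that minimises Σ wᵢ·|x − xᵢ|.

For a sum of weighted absolute distances on a line, the optimum is the weighted median (not the mean). Total weight W = 510; half-weight = 255.
Sort by position and accumulate weight:
  km 0 (N5, w=25) → cum 25
  km 2 (N4, w=20) → cum 45
  km 11 (N3, w=225) → cum 270  ≥ 255 → median here
  km 26 (N2, w=120) → cum 390
  km 27 (N6, w=50) → cum 440
  km 42 (N1, w=70) → cum 510
Optimal location: km 11.

x = 11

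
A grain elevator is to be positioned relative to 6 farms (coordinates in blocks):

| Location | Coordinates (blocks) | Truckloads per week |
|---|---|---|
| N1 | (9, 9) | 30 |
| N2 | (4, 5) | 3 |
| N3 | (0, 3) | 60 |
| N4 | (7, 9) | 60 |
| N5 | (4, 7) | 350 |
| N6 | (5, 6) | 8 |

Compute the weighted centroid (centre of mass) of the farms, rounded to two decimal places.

The minimiser of Σwᵢ‖p−pᵢ‖² is the weighted centroid p* = (Σwᵢpᵢ)/(Σwᵢ).
Σwᵢ = 511.
Σwᵢxᵢ = 30·9 + 3·4 + 60·0 + 60·7 + 350·4 + 8·5 = 2142.
Σwᵢyᵢ = 30·9 + 3·5 + 60·3 + 60·9 + 350·7 + 8·6 = 3503.
x* = 2142/511 = 4.19, y* = 3503/511 = 6.86.

(4.19, 6.86)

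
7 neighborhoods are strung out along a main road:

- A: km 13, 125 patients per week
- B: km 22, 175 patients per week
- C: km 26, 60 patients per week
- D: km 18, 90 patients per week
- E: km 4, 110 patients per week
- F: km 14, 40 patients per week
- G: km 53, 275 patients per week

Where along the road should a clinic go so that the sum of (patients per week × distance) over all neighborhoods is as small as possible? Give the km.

For a sum of weighted absolute distances on a line, the optimum is the weighted median (not the mean). Total weight W = 875; half-weight = 437.5.
Sort by position and accumulate weight:
  km 4 (E, w=110) → cum 110
  km 13 (A, w=125) → cum 235
  km 14 (F, w=40) → cum 275
  km 18 (D, w=90) → cum 365
  km 22 (B, w=175) → cum 540  ≥ 437.5 → median here
  km 26 (C, w=60) → cum 600
  km 53 (G, w=275) → cum 875
Optimal location: km 22.

x = 22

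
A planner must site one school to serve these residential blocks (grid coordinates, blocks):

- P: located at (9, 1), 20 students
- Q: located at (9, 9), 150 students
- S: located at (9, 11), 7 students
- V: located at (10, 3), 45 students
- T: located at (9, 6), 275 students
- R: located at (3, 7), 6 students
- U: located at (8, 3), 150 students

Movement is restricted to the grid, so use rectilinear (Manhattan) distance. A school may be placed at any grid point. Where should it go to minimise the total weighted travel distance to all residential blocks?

Manhattan distance separates: Σwᵢ(|x−xᵢ|+|y−yᵢ|) = Σwᵢ|x−xᵢ| + Σwᵢ|y−yᵢ|, so x and y are optimised independently as 1-D weighted medians.
Total weight W = 653; half = 326.5.
x-coordinate, sorted with cumulative weight:
  x=3 (R, w=6) cum 6
  x=8 (U, w=150) cum 156
  x=9 (P, w=20) cum 176
  x=9 (Q, w=150) cum 326
  x=9 (S, w=7) cum 333  ← median
  x=9 (T, w=275) cum 608
  x=10 (V, w=45) cum 653
⇒ x* = 9
y-coordinate, sorted with cumulative weight:
  y=1 (P, w=20) cum 20
  y=3 (V, w=45) cum 65
  y=3 (U, w=150) cum 215
  y=6 (T, w=275) cum 490  ← median
  y=7 (R, w=6) cum 496
  y=9 (Q, w=150) cum 646
  y=11 (S, w=7) cum 653
⇒ y* = 6

(9, 6)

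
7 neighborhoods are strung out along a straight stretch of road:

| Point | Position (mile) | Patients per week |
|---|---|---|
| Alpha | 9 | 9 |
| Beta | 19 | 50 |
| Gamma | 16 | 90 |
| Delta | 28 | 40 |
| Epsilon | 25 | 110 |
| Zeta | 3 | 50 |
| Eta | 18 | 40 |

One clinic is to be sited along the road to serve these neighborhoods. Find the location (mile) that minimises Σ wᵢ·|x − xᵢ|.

x = 19

For a sum of weighted absolute distances on a line, the optimum is the weighted median (not the mean). Total weight W = 389; half-weight = 194.5.
Sort by position and accumulate weight:
  mile 3 (Zeta, w=50) → cum 50
  mile 9 (Alpha, w=9) → cum 59
  mile 16 (Gamma, w=90) → cum 149
  mile 18 (Eta, w=40) → cum 189
  mile 19 (Beta, w=50) → cum 239  ≥ 194.5 → median here
  mile 25 (Epsilon, w=110) → cum 349
  mile 28 (Delta, w=40) → cum 389
Optimal location: mile 19.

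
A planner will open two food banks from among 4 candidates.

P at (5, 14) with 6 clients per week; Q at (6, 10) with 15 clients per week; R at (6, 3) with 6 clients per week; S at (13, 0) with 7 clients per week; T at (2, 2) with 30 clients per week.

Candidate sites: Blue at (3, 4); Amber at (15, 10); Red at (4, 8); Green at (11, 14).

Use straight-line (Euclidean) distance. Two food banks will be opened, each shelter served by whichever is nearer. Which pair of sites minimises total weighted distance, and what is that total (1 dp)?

Evaluate every pair (each demand assigned to the nearer of the two):
  {Blue, Red}: total = 240.4
  {Blue, Green}: total = 293.5
  {Blue, Amber}: total = 319.3
  {Amber, Red}: total = 372.4
  {Red, Green}: total = 384.8
  {Amber, Green}: total = 721.8
Best pair: {Blue, Red} with total 240.4.

{Blue, Red}, total 240.4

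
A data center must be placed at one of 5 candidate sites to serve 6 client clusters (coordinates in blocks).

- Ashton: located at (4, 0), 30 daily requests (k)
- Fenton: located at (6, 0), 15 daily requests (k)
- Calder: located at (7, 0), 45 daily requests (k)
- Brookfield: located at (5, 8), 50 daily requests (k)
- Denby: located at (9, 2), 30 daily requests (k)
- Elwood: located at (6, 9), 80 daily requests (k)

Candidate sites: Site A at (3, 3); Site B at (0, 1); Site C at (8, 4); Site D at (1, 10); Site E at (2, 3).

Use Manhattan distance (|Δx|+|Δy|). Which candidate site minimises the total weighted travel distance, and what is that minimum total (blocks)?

Site C, total 1555 blocks

Total weighted distance at each candidate:
  Site A (3, 3): total = 1805
  Site B (0, 1): total = 2635
  Site C (8, 4): total = 1555
  Site D (1, 10): total = 2595
  Site E (2, 3): total = 2055
Minimum is at Site C with total 1555 blocks.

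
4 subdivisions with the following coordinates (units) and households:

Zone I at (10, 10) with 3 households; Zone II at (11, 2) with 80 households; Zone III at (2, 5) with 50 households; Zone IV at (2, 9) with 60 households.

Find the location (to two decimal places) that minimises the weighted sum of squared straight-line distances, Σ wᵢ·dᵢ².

The minimiser of Σwᵢ‖p−pᵢ‖² is the weighted centroid p* = (Σwᵢpᵢ)/(Σwᵢ).
Σwᵢ = 193.
Σwᵢxᵢ = 3·10 + 80·11 + 50·2 + 60·2 = 1130.
Σwᵢyᵢ = 3·10 + 80·2 + 50·5 + 60·9 = 980.
x* = 1130/193 = 5.85, y* = 980/193 = 5.08.

(5.85, 5.08)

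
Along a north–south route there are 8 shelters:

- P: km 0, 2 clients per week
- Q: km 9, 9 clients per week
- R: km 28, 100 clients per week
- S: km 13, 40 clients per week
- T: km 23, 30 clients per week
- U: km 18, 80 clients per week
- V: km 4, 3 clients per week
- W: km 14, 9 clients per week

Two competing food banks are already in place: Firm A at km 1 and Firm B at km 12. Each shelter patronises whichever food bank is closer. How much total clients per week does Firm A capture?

5

The indifferent point is the midpoint (1+12)/2 = 6.5; shelters left of it (closer to Firm A at 1) go to Firm A, those right go to Firm B.
  P at 0 (w=2) → Firm A
  V at 4 (w=3) → Firm A
  Q at 9 (w=9) → Firm B
  S at 13 (w=40) → Firm B
  W at 14 (w=9) → Firm B
  U at 18 (w=80) → Firm B
  T at 23 (w=30) → Firm B
  R at 28 (w=100) → Firm B
Firm A captures 5; Firm B captures 268.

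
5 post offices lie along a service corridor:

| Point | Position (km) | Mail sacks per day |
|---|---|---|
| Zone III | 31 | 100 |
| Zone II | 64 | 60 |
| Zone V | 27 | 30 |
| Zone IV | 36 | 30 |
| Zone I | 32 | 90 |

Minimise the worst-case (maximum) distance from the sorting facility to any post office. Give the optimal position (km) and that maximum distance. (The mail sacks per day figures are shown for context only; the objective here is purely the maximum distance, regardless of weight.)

The 1-center on a line is the midpoint of the two extreme points: leftmost at 27, rightmost at 64.
Optimal location = (27 + 64)/2 = 45.5; maximum distance = (64 − 27)/2 = 18.5.

location 45.5, max distance 18.5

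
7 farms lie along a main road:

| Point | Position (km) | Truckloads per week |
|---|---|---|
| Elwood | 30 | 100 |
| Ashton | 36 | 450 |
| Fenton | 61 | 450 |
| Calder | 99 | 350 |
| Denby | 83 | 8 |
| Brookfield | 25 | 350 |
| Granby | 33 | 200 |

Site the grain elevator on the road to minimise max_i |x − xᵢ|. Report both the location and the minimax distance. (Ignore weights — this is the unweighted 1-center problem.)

location 62, max distance 37

The 1-center on a line is the midpoint of the two extreme points: leftmost at 25, rightmost at 99.
Optimal location = (25 + 99)/2 = 62; maximum distance = (99 − 25)/2 = 37.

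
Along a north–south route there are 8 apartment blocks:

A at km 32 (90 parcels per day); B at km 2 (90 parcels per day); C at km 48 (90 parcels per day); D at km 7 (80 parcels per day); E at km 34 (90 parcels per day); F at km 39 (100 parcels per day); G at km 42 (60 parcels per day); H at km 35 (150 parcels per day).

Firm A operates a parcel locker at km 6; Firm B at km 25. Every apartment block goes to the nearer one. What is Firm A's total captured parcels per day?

170

The indifferent point is the midpoint (6+25)/2 = 15.5; apartment blocks left of it (closer to Firm A at 6) go to Firm A, those right go to Firm B.
  B at 2 (w=90) → Firm A
  D at 7 (w=80) → Firm A
  A at 32 (w=90) → Firm B
  E at 34 (w=90) → Firm B
  H at 35 (w=150) → Firm B
  F at 39 (w=100) → Firm B
  G at 42 (w=60) → Firm B
  C at 48 (w=90) → Firm B
Firm A captures 170; Firm B captures 580.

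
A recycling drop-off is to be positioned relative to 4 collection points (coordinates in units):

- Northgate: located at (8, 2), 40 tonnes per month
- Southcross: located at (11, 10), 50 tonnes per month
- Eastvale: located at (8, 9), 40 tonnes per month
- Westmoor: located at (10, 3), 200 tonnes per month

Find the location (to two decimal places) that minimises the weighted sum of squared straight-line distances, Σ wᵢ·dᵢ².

(9.67, 4.67)

The minimiser of Σwᵢ‖p−pᵢ‖² is the weighted centroid p* = (Σwᵢpᵢ)/(Σwᵢ).
Σwᵢ = 330.
Σwᵢxᵢ = 40·8 + 50·11 + 40·8 + 200·10 = 3190.
Σwᵢyᵢ = 40·2 + 50·10 + 40·9 + 200·3 = 1540.
x* = 3190/330 = 9.67, y* = 1540/330 = 4.67.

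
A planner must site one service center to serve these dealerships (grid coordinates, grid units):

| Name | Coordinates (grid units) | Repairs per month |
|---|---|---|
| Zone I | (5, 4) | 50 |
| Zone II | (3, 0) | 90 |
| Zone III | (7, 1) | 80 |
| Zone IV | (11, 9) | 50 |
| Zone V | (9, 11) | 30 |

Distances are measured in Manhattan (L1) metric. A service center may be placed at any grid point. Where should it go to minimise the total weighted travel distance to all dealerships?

Manhattan distance separates: Σwᵢ(|x−xᵢ|+|y−yᵢ|) = Σwᵢ|x−xᵢ| + Σwᵢ|y−yᵢ|, so x and y are optimised independently as 1-D weighted medians.
Total weight W = 300; half = 150.
x-coordinate, sorted with cumulative weight:
  x=3 (Zone II, w=90) cum 90
  x=5 (Zone I, w=50) cum 140
  x=7 (Zone III, w=80) cum 220  ← median
  x=9 (Zone V, w=30) cum 250
  x=11 (Zone IV, w=50) cum 300
⇒ x* = 7
y-coordinate, sorted with cumulative weight:
  y=0 (Zone II, w=90) cum 90
  y=1 (Zone III, w=80) cum 170  ← median
  y=4 (Zone I, w=50) cum 220
  y=9 (Zone IV, w=50) cum 270
  y=11 (Zone V, w=30) cum 300
⇒ y* = 1

(7, 1)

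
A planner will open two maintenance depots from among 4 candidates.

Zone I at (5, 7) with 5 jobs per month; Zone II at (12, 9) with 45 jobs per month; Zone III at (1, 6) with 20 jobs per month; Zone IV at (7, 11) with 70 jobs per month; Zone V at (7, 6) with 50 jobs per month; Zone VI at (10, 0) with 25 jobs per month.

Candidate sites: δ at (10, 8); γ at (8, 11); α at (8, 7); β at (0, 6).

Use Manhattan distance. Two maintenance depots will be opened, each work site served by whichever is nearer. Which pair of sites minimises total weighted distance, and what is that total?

{γ, α}, total 840

Evaluate every pair (each demand assigned to the nearer of the two):
  {γ, α}: total = 840
  {δ, γ}: total = 905
  {δ, α}: total = 960
  {α, β}: total = 980
  {γ, β}: total = 1015
  {δ, β}: total = 1055
Best pair: {γ, α} with total 840.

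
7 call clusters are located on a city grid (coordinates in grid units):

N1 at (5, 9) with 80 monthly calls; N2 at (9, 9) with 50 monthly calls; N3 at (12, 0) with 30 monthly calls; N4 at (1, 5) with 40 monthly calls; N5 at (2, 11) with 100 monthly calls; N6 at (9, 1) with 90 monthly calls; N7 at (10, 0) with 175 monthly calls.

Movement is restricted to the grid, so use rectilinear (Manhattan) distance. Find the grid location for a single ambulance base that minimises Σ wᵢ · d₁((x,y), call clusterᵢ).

(9, 1)

Manhattan distance separates: Σwᵢ(|x−xᵢ|+|y−yᵢ|) = Σwᵢ|x−xᵢ| + Σwᵢ|y−yᵢ|, so x and y are optimised independently as 1-D weighted medians.
Total weight W = 565; half = 282.5.
x-coordinate, sorted with cumulative weight:
  x=1 (N4, w=40) cum 40
  x=2 (N5, w=100) cum 140
  x=5 (N1, w=80) cum 220
  x=9 (N2, w=50) cum 270
  x=9 (N6, w=90) cum 360  ← median
  x=10 (N7, w=175) cum 535
  x=12 (N3, w=30) cum 565
⇒ x* = 9
y-coordinate, sorted with cumulative weight:
  y=0 (N3, w=30) cum 30
  y=0 (N7, w=175) cum 205
  y=1 (N6, w=90) cum 295  ← median
  y=5 (N4, w=40) cum 335
  y=9 (N1, w=80) cum 415
  y=9 (N2, w=50) cum 465
  y=11 (N5, w=100) cum 565
⇒ y* = 1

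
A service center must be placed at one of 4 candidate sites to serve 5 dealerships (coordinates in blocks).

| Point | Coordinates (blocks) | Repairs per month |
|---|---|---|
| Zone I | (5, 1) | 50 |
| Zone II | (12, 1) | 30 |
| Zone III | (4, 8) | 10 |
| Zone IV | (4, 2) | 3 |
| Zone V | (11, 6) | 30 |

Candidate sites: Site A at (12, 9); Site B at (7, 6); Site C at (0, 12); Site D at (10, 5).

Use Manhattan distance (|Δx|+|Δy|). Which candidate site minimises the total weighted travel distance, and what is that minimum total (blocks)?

Site D, total 807 blocks

Total weighted distance at each candidate:
  Site A (12, 9): total = 1245
  Site B (7, 6): total = 841
  Site C (0, 12): total = 2122
  Site D (10, 5): total = 807
Minimum is at Site D with total 807 blocks.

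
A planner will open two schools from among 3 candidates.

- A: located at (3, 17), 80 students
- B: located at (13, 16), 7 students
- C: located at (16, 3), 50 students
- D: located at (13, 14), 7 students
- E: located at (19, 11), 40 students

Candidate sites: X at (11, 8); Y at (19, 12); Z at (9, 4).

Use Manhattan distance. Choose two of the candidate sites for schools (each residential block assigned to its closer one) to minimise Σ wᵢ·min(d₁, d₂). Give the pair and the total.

Evaluate every pair (each demand assigned to the nearer of the two):
  {X, Y}: total = 2026
  {Y, Z}: total = 2086
  {X, Z}: total = 2326
Best pair: {X, Y} with total 2026.

{X, Y}, total 2026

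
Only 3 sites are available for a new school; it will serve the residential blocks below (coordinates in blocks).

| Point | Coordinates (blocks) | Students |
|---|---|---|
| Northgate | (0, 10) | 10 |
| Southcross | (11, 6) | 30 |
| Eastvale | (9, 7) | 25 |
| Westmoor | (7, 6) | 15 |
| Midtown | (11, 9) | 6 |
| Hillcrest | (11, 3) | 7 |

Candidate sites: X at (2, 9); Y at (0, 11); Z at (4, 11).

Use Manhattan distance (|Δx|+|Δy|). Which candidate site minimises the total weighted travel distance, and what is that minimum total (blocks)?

X, total 894 blocks

Total weighted distance at each candidate:
  X (2, 9): total = 894
  Y (0, 11): total = 1206
  Z (4, 11): total = 914
Minimum is at X with total 894 blocks.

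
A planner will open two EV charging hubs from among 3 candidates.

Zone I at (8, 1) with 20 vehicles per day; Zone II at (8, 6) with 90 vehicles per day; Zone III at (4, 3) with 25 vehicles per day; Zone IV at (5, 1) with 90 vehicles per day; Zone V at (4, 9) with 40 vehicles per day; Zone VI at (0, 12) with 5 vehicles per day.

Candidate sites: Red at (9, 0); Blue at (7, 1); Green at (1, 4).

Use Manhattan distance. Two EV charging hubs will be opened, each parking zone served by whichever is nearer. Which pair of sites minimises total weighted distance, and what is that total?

Evaluate every pair (each demand assigned to the nearer of the two):
  {Blue, Green}: total = 1205
  {Red, Blue}: total = 1395
  {Red, Green}: total = 1585
Best pair: {Blue, Green} with total 1205.

{Blue, Green}, total 1205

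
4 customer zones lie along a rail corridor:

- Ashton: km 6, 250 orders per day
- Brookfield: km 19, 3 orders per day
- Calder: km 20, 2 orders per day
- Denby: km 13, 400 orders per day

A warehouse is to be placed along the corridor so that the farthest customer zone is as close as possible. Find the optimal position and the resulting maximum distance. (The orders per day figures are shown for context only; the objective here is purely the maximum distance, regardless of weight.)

The 1-center on a line is the midpoint of the two extreme points: leftmost at 6, rightmost at 20.
Optimal location = (6 + 20)/2 = 13; maximum distance = (20 − 6)/2 = 7.

location 13, max distance 7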